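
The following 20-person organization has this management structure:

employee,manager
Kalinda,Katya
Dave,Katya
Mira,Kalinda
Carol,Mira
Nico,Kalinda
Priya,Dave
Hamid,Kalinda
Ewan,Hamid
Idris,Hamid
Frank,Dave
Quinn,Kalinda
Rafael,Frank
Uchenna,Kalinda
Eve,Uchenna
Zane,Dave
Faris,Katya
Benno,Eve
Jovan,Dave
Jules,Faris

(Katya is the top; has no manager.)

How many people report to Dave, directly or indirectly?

5

Dave directly manages Priya, Frank, Zane, Jovan. Priya has no reports. Under Frank: Rafael (1). Zane has no reports. Jovan has no reports. So Dave's organization is 4 direct reports plus everyone under them: 1 + 2 + 1 + 1 = 5.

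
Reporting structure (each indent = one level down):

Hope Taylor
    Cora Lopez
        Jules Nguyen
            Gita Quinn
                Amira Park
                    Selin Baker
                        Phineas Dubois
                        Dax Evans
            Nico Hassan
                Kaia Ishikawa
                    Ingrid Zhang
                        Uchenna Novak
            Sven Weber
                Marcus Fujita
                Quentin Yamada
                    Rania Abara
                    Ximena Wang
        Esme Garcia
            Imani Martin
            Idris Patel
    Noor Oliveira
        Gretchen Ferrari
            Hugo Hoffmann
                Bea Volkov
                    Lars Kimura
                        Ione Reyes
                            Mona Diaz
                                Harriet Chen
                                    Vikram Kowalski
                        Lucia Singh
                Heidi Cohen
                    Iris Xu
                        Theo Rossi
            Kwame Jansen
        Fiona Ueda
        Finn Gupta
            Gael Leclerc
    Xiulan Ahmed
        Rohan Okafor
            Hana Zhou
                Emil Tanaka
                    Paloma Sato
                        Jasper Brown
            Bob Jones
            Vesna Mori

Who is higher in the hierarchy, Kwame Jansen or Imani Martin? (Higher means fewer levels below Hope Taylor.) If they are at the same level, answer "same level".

same level

Both Kwame Jansen and Imani Martin are 3 levels below Hope Taylor.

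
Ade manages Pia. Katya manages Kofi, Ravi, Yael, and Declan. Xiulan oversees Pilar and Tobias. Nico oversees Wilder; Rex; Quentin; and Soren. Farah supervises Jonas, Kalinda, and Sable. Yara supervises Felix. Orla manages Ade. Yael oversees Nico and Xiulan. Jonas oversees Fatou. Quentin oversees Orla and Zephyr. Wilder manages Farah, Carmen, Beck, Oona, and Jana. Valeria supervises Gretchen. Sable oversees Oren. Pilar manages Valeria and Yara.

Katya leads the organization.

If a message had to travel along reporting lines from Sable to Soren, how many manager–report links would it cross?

Sable is 3 levels below Nico, and Soren is 1 level below Nico (their lowest common manager). The shortest path runs up from Sable to Nico and back down to Soren: 3 + 1 = 4 links.

4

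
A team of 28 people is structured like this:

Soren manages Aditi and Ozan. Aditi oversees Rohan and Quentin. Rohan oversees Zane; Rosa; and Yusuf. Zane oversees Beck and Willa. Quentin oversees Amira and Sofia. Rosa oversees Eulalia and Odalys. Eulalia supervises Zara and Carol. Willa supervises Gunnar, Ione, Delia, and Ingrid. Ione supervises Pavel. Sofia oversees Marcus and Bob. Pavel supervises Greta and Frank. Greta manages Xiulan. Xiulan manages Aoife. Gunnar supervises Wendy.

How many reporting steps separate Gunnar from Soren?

Chain from Gunnar up to Soren: Gunnar → Willa → Zane → Rohan → Aditi → Soren. That is 5 steps up, so Gunnar is 5 levels below Soren.

5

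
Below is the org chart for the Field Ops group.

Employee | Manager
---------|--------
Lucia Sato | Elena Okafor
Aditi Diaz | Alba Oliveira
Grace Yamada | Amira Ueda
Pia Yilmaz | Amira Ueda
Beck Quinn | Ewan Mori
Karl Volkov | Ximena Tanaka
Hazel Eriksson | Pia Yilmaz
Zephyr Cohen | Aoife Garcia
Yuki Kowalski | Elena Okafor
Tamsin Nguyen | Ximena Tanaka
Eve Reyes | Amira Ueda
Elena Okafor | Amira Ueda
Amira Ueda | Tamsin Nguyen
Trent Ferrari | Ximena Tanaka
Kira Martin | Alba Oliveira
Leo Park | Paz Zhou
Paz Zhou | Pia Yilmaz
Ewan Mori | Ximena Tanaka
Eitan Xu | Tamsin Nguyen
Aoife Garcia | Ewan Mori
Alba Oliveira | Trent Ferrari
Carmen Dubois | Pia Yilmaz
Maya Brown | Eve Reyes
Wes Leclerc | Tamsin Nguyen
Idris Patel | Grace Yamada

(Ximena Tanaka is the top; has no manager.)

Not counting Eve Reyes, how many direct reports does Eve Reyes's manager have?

Eve Reyes reports to Amira Ueda. Amira Ueda's other direct reports are Grace Yamada, Pia Yilmaz, Elena Okafor — 3 peers.

3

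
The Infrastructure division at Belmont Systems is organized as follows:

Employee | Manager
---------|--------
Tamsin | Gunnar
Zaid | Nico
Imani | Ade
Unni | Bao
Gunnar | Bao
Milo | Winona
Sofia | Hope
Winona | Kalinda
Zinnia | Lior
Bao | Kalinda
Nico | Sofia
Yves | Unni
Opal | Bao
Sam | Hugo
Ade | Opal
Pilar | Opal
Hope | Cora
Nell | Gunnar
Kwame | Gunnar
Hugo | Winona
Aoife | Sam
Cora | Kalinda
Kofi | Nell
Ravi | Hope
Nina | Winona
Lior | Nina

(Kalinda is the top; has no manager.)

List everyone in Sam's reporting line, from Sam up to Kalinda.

Sam -> Hugo -> Winona -> Kalinda

Sam reports to Hugo. Hugo reports to Winona. Winona reports to Kalinda. Kalinda is at the top.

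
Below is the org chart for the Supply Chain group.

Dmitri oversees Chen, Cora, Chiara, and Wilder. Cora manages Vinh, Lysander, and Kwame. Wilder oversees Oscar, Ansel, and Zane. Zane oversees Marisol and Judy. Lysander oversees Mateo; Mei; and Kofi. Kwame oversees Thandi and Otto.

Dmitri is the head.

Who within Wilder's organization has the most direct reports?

Direct-report counts within Wilder's organization: Wilder has 3; Zane has 2. The largest is 3, held by Wilder.

Wilder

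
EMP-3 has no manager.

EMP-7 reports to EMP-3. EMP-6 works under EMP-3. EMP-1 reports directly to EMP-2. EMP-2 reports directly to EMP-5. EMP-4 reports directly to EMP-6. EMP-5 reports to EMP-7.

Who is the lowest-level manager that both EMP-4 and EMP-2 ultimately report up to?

EMP-4's chain of managers is EMP-6, EMP-3. EMP-2's chain of managers is EMP-5, EMP-7, EMP-3. The first manager that appears in both chains is EMP-3.

EMP-3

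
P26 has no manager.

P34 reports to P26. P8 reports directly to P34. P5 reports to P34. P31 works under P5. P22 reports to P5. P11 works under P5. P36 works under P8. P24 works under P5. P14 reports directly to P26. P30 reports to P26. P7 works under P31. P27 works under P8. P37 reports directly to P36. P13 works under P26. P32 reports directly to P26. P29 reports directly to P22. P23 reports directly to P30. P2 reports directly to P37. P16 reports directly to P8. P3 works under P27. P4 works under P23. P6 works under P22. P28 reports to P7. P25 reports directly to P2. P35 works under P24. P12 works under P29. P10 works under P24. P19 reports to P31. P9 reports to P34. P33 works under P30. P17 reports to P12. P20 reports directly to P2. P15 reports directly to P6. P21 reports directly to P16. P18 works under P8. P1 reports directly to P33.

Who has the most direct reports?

P26

Direct-report counts: P26 has 5; P30 has 2; P33 has 1; P23 has 1; P34 has 3; P5 has 4; P24 has 2; P22 has 2; P6 has 1; P29 has 1; P12 has 1; P31 has 2; P7 has 1; P8 has 4; P16 has 1; P27 has 1; P36 has 1; P37 has 1; P2 has 2. The largest is 5, held by P26.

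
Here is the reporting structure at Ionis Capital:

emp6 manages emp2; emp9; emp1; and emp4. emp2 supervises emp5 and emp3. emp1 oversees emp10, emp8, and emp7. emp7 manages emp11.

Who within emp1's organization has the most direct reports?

emp1

Direct-report counts within emp1's organization: emp1 has 3; emp7 has 1. The largest is 3, held by emp1.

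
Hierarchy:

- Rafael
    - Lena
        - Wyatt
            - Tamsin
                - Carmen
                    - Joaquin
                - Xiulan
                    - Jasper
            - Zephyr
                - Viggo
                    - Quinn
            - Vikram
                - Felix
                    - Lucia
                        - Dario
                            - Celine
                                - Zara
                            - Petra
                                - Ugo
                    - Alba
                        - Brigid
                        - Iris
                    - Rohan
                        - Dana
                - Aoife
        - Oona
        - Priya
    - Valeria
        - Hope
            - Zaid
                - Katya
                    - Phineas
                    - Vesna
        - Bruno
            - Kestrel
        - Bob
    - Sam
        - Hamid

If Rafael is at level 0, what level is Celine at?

Chain from Celine up to Rafael: Celine → Dario → Lucia → Felix → Vikram → Wyatt → Lena → Rafael. That is 7 steps up, so Celine is 7 levels below Rafael.

7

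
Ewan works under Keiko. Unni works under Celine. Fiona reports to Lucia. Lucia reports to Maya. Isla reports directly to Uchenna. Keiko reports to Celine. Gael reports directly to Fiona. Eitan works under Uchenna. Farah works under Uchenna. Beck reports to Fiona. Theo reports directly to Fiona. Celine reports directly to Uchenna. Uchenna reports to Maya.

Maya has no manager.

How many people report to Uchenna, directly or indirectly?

7

Uchenna directly manages Celine, Farah, Eitan, Isla. Under Celine: Unni, Keiko, Ewan (3). Farah has no reports. Eitan has no reports. Isla has no reports. So Uchenna's organization is 4 direct reports plus everyone under them: 4 + 1 + 1 + 1 = 7.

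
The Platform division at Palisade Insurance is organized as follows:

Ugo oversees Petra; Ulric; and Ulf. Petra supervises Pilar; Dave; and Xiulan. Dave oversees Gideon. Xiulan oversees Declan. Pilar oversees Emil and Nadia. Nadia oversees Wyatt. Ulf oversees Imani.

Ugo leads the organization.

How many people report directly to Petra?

Petra directly manages Dave, Xiulan, Pilar. That is 3 direct reports.

3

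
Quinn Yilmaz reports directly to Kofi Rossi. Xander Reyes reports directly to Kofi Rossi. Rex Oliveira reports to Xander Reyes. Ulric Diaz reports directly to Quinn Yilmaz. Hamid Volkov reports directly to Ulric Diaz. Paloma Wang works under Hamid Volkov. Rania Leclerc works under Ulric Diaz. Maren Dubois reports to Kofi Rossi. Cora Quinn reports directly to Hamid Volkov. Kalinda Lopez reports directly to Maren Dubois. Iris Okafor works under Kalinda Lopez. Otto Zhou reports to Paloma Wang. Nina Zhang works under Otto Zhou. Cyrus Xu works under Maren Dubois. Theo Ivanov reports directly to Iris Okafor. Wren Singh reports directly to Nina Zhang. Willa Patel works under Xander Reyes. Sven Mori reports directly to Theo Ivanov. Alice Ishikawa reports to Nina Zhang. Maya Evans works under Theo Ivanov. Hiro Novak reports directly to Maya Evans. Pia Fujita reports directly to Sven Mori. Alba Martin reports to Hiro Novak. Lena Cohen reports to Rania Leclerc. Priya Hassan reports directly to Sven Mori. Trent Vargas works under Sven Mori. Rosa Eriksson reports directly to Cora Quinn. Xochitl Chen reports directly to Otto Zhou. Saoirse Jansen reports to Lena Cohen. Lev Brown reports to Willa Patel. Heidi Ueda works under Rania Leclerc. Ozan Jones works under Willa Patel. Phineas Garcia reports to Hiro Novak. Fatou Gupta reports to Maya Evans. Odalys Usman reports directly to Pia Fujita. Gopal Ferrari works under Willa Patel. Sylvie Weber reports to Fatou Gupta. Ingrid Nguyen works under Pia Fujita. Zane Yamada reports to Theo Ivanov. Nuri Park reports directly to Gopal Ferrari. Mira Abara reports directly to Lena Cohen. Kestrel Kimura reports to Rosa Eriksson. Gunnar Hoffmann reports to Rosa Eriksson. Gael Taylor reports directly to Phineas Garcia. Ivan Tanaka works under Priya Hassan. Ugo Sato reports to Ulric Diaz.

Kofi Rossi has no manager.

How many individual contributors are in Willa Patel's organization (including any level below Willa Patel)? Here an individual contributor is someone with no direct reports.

3

The people in Willa Patel's organization with no one reporting to them are Nuri Park, Ozan Jones, Lev Brown. That is 3.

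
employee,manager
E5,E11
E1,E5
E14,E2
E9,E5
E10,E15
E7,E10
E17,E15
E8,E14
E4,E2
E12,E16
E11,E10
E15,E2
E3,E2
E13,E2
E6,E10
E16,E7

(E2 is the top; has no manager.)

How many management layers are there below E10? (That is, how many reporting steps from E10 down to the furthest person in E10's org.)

3

The longest chain under E10 runs E10 → E7 → E16 → E12, which is 3 levels below E10.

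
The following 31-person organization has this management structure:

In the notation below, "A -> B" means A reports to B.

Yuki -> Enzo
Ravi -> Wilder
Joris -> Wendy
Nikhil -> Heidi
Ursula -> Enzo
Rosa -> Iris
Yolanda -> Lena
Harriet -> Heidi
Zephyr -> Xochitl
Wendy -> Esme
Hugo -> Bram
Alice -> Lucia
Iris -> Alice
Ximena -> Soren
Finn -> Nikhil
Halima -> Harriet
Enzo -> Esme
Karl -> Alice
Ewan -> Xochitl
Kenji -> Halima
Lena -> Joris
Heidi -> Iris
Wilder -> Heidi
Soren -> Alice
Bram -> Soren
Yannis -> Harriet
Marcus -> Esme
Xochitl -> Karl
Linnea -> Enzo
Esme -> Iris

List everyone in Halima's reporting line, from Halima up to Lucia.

Halima reports to Harriet. Harriet reports to Heidi. Heidi reports to Iris. Iris reports to Alice. Alice reports to Lucia. Lucia is at the top.

Halima -> Harriet -> Heidi -> Iris -> Alice -> Lucia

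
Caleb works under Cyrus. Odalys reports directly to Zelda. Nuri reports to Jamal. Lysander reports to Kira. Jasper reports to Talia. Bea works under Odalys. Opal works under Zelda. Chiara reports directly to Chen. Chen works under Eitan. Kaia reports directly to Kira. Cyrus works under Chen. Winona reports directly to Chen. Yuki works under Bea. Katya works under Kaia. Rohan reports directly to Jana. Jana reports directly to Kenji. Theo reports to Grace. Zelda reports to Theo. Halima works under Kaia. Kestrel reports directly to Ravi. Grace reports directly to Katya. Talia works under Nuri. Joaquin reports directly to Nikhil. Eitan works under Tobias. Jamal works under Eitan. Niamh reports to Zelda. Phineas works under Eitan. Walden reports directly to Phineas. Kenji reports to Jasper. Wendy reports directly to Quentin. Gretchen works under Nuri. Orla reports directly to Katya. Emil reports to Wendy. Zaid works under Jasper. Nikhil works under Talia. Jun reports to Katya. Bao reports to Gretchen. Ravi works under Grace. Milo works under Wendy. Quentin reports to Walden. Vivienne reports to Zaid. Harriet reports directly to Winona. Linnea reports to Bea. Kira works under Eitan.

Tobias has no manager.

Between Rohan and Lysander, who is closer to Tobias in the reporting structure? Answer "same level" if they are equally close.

Lysander

Rohan is 8 levels below Tobias; Lysander is 3. Lysander is higher.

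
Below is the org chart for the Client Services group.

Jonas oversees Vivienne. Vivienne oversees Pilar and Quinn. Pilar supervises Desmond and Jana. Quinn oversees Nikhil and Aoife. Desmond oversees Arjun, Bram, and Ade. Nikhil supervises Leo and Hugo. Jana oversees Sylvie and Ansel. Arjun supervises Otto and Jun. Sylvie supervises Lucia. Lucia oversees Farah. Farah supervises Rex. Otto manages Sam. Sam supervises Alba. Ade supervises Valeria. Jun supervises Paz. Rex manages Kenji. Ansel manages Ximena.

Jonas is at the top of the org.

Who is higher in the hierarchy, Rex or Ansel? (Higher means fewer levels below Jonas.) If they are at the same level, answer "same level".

Rex is 7 levels below Jonas; Ansel is 4. Ansel is higher.

Ansel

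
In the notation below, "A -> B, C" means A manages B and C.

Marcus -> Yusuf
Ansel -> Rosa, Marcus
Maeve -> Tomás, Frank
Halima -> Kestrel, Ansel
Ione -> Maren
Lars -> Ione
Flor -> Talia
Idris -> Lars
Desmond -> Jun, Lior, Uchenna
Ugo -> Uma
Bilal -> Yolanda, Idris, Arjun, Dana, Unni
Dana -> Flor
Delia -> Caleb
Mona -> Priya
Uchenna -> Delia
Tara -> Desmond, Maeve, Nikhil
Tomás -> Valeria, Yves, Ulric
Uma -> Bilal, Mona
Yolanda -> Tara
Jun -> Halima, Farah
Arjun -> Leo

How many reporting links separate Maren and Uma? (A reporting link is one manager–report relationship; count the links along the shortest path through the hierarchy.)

5

Maren is in Uma's organization: the chain from Maren up to Uma is Maren → Ione → Lars → Idris → Bilal → Uma, which is 5 links.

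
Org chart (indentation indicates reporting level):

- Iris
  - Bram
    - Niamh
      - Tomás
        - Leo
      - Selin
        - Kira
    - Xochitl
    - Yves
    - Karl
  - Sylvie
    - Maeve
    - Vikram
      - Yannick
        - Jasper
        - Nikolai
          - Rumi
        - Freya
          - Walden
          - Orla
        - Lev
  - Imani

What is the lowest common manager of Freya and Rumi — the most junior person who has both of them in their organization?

Yannick

Freya's chain of managers is Yannick, Vikram, Sylvie, Iris. Rumi's chain of managers is Nikolai, Yannick, Vikram, Sylvie, Iris. The first manager that appears in both chains is Yannick.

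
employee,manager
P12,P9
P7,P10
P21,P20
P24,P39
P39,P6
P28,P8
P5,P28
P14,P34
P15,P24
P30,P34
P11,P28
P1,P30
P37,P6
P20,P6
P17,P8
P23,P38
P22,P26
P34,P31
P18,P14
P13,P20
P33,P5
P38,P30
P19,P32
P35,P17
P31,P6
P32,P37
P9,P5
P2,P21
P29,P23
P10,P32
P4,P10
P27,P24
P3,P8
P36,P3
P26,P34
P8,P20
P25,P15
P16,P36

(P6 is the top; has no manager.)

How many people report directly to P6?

P6 directly manages P39, P20, P31, P37. That is 4 direct reports.

4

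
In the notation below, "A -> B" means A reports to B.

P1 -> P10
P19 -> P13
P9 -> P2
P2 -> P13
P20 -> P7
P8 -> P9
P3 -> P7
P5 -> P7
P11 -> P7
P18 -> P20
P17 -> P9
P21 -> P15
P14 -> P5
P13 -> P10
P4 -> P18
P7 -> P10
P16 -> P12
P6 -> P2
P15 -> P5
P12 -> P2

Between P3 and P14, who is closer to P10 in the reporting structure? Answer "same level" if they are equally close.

P3

P3 is 2 levels below P10; P14 is 3. P3 is higher.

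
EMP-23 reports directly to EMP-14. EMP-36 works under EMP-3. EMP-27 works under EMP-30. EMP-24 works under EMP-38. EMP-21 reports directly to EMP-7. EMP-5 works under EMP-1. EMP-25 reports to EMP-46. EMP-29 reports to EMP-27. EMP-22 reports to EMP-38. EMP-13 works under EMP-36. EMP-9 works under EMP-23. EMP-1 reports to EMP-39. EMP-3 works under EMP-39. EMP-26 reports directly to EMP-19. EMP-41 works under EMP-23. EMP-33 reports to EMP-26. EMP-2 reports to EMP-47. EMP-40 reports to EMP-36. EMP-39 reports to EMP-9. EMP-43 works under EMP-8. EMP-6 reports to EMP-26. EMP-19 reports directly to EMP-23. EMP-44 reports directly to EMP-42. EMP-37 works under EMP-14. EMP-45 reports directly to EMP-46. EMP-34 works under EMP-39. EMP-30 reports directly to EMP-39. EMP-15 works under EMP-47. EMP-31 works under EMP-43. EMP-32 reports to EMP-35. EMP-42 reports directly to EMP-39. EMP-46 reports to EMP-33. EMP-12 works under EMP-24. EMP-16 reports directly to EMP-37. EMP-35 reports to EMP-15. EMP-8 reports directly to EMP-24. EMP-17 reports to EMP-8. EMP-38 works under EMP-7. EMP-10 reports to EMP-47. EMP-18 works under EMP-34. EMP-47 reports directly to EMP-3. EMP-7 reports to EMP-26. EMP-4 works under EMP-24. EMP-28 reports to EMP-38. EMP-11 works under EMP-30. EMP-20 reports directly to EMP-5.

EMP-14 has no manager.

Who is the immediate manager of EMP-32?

EMP-32 reports directly to EMP-35.

EMP-35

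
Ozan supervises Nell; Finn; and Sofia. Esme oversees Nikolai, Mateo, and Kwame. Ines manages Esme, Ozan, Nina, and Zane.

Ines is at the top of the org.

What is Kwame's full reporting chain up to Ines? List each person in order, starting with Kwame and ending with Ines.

Kwame reports to Esme. Esme reports to Ines. Ines is at the top.

Kwame -> Esme -> Ines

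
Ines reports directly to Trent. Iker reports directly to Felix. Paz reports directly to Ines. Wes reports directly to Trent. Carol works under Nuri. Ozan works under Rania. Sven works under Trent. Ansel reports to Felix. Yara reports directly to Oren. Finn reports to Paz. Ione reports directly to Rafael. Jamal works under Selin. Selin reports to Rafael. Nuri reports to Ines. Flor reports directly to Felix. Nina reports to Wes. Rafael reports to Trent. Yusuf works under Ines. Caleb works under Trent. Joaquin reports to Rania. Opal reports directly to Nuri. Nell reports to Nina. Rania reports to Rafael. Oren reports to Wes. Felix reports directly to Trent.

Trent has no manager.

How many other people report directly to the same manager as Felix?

Felix reports to Trent. Trent's other direct reports are Wes, Rafael, Sven, Caleb, Ines — 5 peers.

5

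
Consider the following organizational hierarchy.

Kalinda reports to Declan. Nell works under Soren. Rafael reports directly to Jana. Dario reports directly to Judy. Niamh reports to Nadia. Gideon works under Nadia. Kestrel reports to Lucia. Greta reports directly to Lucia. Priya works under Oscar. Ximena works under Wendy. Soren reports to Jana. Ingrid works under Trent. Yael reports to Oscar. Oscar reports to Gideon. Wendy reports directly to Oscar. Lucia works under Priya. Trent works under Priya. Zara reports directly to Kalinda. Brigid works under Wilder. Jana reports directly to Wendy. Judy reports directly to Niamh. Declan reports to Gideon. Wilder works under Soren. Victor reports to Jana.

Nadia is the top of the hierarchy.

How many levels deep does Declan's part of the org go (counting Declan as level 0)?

2

The longest chain under Declan runs Declan → Kalinda → Zara, which is 2 levels below Declan.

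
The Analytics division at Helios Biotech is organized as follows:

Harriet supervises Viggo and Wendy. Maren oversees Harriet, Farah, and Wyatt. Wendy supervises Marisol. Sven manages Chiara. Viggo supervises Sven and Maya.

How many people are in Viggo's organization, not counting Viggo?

Viggo directly manages Maya, Sven. Maya has no reports. Under Sven: Chiara (1). So Viggo's organization is 2 direct reports plus everyone under them: 1 + 2 = 3.

3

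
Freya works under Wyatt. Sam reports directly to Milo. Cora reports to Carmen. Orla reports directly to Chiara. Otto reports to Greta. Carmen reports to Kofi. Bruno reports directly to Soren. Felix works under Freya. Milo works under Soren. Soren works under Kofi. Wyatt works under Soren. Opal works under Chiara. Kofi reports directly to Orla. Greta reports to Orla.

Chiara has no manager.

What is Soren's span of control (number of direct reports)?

Soren directly manages Bruno, Wyatt, Milo. That is 3 direct reports.

3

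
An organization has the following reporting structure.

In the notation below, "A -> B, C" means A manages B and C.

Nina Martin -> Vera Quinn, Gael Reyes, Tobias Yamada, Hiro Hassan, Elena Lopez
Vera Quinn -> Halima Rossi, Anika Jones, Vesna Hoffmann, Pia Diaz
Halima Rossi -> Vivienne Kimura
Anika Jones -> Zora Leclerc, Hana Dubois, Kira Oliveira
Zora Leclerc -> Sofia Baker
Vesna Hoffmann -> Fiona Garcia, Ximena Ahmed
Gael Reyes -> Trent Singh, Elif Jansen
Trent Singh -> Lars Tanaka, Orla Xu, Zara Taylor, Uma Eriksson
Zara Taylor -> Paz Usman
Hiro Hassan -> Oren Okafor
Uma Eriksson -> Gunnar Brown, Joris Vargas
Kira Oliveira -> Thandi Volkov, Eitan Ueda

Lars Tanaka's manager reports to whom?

Gael Reyes

Lars Tanaka reports to Trent Singh, and Trent Singh reports to Gael Reyes. So Lars Tanaka's skip-level manager is Gael Reyes.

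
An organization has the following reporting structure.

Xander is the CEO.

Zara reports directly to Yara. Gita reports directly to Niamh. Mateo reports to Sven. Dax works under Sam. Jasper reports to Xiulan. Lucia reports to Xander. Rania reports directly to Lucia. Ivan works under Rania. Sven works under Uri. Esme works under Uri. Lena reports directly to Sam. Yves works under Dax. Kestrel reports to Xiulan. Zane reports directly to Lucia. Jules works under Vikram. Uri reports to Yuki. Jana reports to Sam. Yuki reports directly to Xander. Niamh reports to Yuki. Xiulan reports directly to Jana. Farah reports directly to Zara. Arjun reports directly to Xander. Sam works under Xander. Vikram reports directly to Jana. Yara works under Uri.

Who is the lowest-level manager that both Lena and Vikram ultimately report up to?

Sam

Lena's chain of managers is Sam, Xander. Vikram's chain of managers is Jana, Sam, Xander. The first manager that appears in both chains is Sam.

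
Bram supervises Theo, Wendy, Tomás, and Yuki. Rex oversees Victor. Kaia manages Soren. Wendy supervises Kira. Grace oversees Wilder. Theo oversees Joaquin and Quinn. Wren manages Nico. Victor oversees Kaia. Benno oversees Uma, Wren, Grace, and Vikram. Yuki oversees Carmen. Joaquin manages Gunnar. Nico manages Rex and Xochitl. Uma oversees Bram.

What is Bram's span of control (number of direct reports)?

Bram directly manages Theo, Wendy, Tomás, Yuki. That is 4 direct reports.

4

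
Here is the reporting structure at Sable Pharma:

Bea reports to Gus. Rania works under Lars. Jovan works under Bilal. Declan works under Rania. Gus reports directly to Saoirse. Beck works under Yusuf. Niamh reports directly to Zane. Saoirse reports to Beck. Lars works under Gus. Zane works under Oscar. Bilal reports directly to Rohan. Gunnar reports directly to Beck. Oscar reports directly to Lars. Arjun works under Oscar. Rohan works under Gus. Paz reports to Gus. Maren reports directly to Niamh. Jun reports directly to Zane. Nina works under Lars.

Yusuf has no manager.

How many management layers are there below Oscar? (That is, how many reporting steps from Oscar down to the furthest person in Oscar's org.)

3

The longest chain under Oscar runs Oscar → Zane → Niamh → Maren, which is 3 levels below Oscar.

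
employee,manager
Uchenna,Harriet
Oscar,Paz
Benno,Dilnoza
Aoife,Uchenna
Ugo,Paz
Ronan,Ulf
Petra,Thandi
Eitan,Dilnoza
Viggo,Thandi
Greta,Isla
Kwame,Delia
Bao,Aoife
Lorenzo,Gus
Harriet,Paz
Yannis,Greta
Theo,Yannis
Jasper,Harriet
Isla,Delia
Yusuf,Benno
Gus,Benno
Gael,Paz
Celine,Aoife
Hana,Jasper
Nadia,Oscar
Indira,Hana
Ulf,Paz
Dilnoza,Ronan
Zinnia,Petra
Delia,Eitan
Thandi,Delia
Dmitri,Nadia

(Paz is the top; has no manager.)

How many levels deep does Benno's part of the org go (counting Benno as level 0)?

2

The longest chain under Benno runs Benno → Gus → Lorenzo, which is 2 levels below Benno.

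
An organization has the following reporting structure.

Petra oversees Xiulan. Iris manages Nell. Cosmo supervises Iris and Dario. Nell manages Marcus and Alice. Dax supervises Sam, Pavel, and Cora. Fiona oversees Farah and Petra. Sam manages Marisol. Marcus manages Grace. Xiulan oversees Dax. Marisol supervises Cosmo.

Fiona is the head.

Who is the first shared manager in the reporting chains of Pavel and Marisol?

Dax

Pavel's chain of managers is Dax, Xiulan, Petra, Fiona. Marisol's chain of managers is Sam, Dax, Xiulan, Petra, Fiona. The first manager that appears in both chains is Dax.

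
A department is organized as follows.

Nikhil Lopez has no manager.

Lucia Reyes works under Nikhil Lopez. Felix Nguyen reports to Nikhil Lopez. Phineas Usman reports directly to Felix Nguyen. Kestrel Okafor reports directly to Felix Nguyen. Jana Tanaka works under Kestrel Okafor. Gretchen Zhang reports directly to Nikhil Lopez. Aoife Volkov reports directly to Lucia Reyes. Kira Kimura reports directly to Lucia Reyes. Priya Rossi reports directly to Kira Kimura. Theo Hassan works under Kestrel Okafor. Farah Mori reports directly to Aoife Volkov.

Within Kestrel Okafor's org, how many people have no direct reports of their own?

The people in Kestrel Okafor's organization with no one reporting to them are Theo Hassan, Jana Tanaka. That is 2.

2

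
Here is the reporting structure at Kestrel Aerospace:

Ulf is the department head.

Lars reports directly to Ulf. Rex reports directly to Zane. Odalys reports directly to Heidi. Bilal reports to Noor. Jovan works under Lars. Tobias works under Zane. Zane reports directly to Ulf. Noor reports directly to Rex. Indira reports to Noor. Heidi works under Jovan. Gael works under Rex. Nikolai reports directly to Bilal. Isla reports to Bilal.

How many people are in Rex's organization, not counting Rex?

6

Rex directly manages Noor, Gael. Under Noor: Indira, Bilal, Isla, Nikolai (4). Gael has no reports. So Rex's organization is 2 direct reports plus everyone under them: 5 + 1 = 6.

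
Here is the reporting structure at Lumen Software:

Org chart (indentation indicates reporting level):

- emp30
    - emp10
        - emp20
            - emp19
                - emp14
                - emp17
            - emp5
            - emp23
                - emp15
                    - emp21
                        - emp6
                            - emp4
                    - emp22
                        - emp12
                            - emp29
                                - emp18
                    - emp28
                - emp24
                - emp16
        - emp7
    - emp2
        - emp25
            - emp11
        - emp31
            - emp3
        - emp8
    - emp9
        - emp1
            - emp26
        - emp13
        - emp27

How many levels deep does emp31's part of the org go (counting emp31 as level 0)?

The longest chain under emp31 runs emp31 → emp3, which is 1 level below emp31.

1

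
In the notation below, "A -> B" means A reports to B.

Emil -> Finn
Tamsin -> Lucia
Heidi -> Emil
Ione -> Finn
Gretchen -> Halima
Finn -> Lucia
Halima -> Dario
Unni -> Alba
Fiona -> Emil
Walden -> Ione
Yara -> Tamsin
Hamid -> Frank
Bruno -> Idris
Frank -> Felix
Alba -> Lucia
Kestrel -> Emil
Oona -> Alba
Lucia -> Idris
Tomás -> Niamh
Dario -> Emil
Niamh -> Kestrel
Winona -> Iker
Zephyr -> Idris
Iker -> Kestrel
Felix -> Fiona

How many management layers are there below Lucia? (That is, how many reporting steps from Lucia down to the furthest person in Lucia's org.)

The longest chain under Lucia runs Lucia → Finn → Emil → Fiona → Felix → Frank → Hamid, which is 6 levels below Lucia.

6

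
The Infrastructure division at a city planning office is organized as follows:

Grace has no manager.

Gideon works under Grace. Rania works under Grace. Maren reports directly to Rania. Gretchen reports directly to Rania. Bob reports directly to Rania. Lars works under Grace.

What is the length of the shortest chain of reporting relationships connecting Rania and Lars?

Rania is 1 level below Grace, and Lars is 1 level below Grace (their lowest common manager). The shortest path runs up from Rania to Grace and back down to Lars: 1 + 1 = 2 links.

2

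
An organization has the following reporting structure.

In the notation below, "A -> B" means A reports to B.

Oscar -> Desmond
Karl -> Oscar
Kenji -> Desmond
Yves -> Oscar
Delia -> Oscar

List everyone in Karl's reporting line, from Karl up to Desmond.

Karl -> Oscar -> Desmond

Karl reports to Oscar. Oscar reports to Desmond. Desmond is at the top.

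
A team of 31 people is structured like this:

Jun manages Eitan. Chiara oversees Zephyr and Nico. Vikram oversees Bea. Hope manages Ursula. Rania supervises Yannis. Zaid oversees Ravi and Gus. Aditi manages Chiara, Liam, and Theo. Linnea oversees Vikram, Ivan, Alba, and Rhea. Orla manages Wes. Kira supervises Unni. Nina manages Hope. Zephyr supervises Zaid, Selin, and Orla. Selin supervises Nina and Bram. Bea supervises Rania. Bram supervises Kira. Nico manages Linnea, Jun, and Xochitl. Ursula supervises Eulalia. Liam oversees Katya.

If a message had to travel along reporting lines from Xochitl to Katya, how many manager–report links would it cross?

5

Xochitl is 3 levels below Aditi, and Katya is 2 levels below Aditi (their lowest common manager). The shortest path runs up from Xochitl to Aditi and back down to Katya: 3 + 2 = 5 links.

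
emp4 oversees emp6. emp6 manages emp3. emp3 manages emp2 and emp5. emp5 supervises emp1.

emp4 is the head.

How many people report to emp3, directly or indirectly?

3

emp3 directly manages emp2, emp5. emp2 has no reports. Under emp5: emp1 (1). So emp3's organization is 2 direct reports plus everyone under them: 1 + 2 = 3.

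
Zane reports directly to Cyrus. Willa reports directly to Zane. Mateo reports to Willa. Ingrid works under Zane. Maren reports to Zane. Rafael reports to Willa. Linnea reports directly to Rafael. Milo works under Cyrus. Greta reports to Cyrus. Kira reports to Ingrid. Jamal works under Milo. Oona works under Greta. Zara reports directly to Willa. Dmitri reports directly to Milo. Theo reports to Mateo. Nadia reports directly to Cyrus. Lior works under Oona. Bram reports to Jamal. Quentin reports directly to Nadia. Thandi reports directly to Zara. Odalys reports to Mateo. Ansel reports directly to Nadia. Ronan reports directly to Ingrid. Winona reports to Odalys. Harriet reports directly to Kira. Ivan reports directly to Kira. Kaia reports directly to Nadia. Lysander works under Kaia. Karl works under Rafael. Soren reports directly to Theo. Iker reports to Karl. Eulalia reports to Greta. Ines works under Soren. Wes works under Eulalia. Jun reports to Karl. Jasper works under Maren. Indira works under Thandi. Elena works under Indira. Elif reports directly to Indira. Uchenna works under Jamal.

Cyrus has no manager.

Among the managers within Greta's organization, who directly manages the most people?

Greta

Direct-report counts within Greta's organization: Greta has 2; Eulalia has 1; Oona has 1. The largest is 2, held by Greta.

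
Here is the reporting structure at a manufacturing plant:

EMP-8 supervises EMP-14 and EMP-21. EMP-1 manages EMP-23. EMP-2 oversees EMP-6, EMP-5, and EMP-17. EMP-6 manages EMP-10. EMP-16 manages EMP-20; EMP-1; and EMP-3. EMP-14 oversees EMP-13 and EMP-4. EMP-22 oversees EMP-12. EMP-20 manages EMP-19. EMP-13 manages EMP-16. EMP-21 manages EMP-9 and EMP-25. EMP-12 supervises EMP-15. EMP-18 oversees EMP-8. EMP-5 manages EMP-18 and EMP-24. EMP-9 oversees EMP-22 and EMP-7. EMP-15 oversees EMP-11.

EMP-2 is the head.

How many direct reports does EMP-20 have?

1

EMP-20 directly manages EMP-19. That is 1 direct report.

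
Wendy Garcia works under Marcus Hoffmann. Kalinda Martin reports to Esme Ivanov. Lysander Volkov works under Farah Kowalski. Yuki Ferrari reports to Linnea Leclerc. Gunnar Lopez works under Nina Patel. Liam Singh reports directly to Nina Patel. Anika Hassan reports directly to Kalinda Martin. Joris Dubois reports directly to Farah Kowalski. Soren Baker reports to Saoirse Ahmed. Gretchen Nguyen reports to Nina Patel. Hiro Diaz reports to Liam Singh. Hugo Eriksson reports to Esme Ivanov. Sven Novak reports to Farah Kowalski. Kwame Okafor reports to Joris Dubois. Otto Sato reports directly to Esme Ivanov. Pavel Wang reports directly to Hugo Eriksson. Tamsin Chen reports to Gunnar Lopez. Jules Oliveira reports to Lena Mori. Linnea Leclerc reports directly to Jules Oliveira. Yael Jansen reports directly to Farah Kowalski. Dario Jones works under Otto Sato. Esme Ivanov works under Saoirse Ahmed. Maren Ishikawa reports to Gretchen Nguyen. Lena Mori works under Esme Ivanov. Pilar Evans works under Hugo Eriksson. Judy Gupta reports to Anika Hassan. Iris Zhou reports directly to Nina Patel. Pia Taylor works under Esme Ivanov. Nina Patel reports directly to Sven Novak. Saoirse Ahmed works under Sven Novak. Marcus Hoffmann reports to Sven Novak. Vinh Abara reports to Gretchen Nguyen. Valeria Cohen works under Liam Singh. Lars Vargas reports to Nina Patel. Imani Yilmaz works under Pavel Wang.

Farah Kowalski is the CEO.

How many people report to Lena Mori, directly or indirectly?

Lena Mori directly manages Jules Oliveira. Under Jules Oliveira: Linnea Leclerc, Yuki Ferrari (2). That's 3 in total.

3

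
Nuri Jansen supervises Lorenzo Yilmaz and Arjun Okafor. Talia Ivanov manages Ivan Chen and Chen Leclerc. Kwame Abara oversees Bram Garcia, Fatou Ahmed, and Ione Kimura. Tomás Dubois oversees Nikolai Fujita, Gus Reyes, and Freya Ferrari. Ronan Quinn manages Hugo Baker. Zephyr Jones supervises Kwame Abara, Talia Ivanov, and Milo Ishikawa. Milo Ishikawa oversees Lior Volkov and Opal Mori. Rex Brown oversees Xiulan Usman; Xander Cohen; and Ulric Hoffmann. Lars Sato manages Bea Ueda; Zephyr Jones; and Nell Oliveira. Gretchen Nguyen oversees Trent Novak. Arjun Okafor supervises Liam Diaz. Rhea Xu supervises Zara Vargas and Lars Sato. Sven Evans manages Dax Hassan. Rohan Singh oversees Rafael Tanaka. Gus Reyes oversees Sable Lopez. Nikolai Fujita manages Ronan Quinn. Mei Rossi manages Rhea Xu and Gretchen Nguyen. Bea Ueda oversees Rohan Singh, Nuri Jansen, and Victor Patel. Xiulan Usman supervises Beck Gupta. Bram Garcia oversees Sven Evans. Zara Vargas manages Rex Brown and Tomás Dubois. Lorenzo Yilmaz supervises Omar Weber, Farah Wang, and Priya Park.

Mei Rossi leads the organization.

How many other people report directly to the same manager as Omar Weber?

Omar Weber reports to Lorenzo Yilmaz. Lorenzo Yilmaz's other direct reports are Farah Wang, Priya Park — 2 peers.

2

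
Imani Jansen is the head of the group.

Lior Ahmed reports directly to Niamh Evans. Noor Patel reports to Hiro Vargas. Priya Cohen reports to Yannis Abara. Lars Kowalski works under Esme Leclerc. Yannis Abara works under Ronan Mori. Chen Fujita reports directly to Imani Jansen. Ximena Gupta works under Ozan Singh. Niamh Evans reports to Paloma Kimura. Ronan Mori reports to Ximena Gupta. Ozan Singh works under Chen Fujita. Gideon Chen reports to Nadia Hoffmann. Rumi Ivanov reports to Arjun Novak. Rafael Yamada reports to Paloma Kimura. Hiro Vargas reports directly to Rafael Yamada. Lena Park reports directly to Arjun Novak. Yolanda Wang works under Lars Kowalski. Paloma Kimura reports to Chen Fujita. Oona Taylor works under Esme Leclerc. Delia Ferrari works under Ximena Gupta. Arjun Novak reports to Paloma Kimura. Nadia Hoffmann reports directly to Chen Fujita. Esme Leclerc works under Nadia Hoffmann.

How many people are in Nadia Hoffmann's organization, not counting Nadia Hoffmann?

5

Nadia Hoffmann directly manages Esme Leclerc, Gideon Chen. Under Esme Leclerc: Oona Taylor, Lars Kowalski, Yolanda Wang (3). Gideon Chen has no reports. So Nadia Hoffmann's organization is 2 direct reports plus everyone under them: 4 + 1 = 5.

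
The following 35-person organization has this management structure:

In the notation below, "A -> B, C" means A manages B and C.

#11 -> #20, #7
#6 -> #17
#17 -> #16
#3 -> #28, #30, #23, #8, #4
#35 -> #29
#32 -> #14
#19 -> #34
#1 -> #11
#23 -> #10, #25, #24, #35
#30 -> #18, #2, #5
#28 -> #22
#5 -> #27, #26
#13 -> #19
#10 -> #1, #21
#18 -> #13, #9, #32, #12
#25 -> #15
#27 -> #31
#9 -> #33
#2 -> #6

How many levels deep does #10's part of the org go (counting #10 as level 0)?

The longest chain under #10 runs #10 → #1 → #11 → #7, which is 3 levels below #10.

3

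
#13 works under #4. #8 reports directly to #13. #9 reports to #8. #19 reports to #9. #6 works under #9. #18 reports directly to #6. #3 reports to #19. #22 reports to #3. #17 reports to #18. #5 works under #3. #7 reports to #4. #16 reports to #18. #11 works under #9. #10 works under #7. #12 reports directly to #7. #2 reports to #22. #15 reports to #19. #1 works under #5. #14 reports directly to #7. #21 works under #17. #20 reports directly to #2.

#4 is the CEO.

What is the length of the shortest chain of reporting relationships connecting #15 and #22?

3

#15 is 1 level below #19, and #22 is 2 levels below #19 (their lowest common manager). The shortest path runs up from #15 to #19 and back down to #22: 1 + 2 = 3 links.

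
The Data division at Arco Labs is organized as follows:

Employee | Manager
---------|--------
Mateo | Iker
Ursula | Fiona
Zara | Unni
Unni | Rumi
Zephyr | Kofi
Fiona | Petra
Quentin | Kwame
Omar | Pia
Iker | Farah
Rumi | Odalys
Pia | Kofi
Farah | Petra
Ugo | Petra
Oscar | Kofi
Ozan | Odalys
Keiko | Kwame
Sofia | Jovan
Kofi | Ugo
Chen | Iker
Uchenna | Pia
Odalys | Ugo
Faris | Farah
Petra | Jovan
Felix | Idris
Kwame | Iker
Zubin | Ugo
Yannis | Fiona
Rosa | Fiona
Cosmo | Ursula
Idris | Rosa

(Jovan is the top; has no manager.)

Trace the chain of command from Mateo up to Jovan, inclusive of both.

Mateo reports to Iker. Iker reports to Farah. Farah reports to Petra. Petra reports to Jovan. Jovan is at the top.

Mateo -> Iker -> Farah -> Petra -> Jovan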